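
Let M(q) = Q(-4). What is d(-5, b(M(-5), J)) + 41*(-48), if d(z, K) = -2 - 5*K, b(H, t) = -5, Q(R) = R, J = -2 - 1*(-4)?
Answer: -1945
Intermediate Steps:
J = 2 (J = -2 + 4 = 2)
M(q) = -4
d(-5, b(M(-5), J)) + 41*(-48) = (-2 - 5*(-5)) + 41*(-48) = (-2 + 25) - 1968 = 23 - 1968 = -1945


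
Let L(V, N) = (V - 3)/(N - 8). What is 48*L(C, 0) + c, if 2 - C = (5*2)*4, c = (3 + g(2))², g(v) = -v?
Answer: 247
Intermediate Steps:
c = 1 (c = (3 - 1*2)² = (3 - 2)² = 1² = 1)
C = -38 (C = 2 - 5*2*4 = 2 - 10*4 = 2 - 1*40 = 2 - 40 = -38)
L(V, N) = (-3 + V)/(-8 + N)
48*L(C, 0) + c = 48*((-3 - 38)/(-8 + 0)) + 1 = 48*(-41/(-8)) + 1 = 48*(-⅛*(-41)) + 1 = 48*(41/8) + 1 = 246 + 1 = 247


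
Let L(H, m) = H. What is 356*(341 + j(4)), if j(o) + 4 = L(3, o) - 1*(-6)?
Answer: 123176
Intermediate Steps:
j(o) = 5 (j(o) = -4 + (3 - 1*(-6)) = -4 + (3 + 6) = -4 + 9 = 5)
356*(341 + j(4)) = 356*(341 + 5) = 356*346 = 123176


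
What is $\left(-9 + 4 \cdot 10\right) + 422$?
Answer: $453$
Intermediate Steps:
$\left(-9 + 4 \cdot 10\right) + 422 = \left(-9 + 40\right) + 422 = 31 + 422 = 453$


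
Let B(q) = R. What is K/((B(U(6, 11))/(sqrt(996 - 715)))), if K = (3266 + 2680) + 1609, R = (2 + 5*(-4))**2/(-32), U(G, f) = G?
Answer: -60440*sqrt(281)/81 ≈ -12508.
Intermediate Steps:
R = -81/8 (R = (2 - 20)**2*(-1/32) = (-18)**2*(-1/32) = 324*(-1/32) = -81/8 ≈ -10.125)
B(q) = -81/8
K = 7555 (K = 5946 + 1609 = 7555)
K/((B(U(6, 11))/(sqrt(996 - 715)))) = 7555/((-81/(8*sqrt(996 - 715)))) = 7555/((-81*sqrt(281)/281/8)) = 7555/((-81*sqrt(281)/2248)) = 7555*(-8*sqrt(281)/81) = -60440*sqrt(281)/81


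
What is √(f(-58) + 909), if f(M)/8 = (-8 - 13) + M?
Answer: √277 ≈ 16.643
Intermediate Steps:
f(M) = -168 + 8*M (f(M) = 8*((-8 - 13) + M) = 8*(-21 + M) = -168 + 8*M)
√(f(-58) + 909) = √((-168 + 8*(-58)) + 909) = √((-168 - 464) + 909) = √(-632 + 909) = √277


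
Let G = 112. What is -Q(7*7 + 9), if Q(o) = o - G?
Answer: 54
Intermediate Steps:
Q(o) = -112 + o (Q(o) = o - 1*112 = o - 112 = -112 + o)
-Q(7*7 + 9) = -(-112 + (7*7 + 9)) = -(-112 + (49 + 9)) = -(-112 + 58) = -1*(-54) = 54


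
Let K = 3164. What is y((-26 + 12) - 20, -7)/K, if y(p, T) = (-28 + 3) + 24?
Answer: -1/3164 ≈ -0.00031606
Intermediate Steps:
y(p, T) = -1 (y(p, T) = -25 + 24 = -1)
y((-26 + 12) - 20, -7)/K = -1/3164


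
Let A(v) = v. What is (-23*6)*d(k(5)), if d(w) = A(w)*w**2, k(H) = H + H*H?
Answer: -3726000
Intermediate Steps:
k(H) = H + H**2
d(w) = w**3 (d(w) = w*w**2 = w**3)
(-23*6)*d(k(5)) = (-23*6)*(5*(1 + 5))**3 = -138*(5*6)**3 = -138*30**3 = -138*27000 = -3726000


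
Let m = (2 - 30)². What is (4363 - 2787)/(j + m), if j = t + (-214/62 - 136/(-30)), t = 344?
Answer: 732840/525023 ≈ 1.3958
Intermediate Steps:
m = 784 (m = (-28)² = 784)
j = 160463/465 (j = 344 + (-214/62 - 136/(-30)) = 344 + (-214*1/62 - 136*(-1/30)) = 344 + (-107/31 + 68/15) = 344 + 503/465 = 160463/465 ≈ 345.08)
(4363 - 2787)/(j + m) = (4363 - 2787)/(160463/465 + 784) = 1576/(525023/465) = 1576*(465/525023) = 732840/525023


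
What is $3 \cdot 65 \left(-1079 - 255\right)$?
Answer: $-260130$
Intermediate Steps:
$3 \cdot 65 \left(-1079 - 255\right) = 195 \left(-1334\right) = -260130$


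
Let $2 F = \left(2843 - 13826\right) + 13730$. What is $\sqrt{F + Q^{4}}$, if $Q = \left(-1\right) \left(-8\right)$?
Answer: $\frac{\sqrt{21878}}{2} \approx 73.956$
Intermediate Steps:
$Q = 8$
$F = \frac{2747}{2}$ ($F = \frac{\left(2843 - 13826\right) + 13730}{2} = \frac{-10983 + 13730}{2} = \frac{1}{2} \cdot 2747 = \frac{2747}{2} \approx 1373.5$)
$\sqrt{F + Q^{4}} = \sqrt{\frac{2747}{2} + 8^{4}} = \sqrt{\frac{2747}{2} + 4096} = \sqrt{\frac{10939}{2}} = \frac{\sqrt{21878}}{2}$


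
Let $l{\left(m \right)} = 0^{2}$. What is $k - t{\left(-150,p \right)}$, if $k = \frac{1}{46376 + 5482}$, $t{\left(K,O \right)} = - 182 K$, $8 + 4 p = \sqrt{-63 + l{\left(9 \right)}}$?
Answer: $- \frac{1415723399}{51858} \approx -27300.0$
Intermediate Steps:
$l{\left(m \right)} = 0$
$p = -2 + \frac{3 i \sqrt{7}}{4}$ ($p = -2 + \frac{\sqrt{-63 + 0}}{4} = -2 + \frac{\sqrt{-63}}{4} = -2 + \frac{3 i \sqrt{7}}{4} \approx -2.0 + 1.9843 i$)
$k = \frac{1}{51858} \approx 1.9283 \cdot 10^{-5}$
$k - t{\left(-150,p \right)} = \frac{1}{51858} - \left(-182\right) \left(-150\right) = \frac{1}{51858} - 27300 = - \frac{1415723399}{51858}$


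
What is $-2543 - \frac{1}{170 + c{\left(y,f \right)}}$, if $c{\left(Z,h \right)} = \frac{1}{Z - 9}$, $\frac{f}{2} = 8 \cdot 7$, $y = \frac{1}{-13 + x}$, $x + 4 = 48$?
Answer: $- \frac{120103625}{47229} \approx -2543.0$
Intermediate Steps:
$x = 44$ ($x = -4 + 48 = 44$)
$y = \frac{1}{31}$ ($y = \frac{1}{-13 + 44} = \frac{1}{31} \approx 0.032258$)
$f = 112$ ($f = 2 \cdot 8 \cdot 7 = 2 \cdot 56 = 112$)
$c{\left(Z,h \right)} = \frac{1}{-9 + Z}$
$-2543 - \frac{1}{170 + c{\left(y,f \right)}} = -2543 - \frac{1}{170 + \frac{1}{-9 + \frac{1}{31}}} = -2543 - \frac{1}{170 + \frac{1}{- \frac{278}{31}}} = -2543 - \frac{1}{170 - \frac{31}{278}} = -2543 - \frac{1}{\frac{47229}{278}} = -2543 - \frac{278}{47229} = - \frac{120103625}{47229}$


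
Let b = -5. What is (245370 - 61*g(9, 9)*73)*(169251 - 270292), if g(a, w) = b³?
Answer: -81034376795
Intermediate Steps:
g(a, w) = -125 (g(a, w) = (-5)³ = -125)
(245370 - 61*g(9, 9)*73)*(169251 - 270292) = (245370 - 61*(-125)*73)*(169251 - 270292) = (245370 + 7625*73)*(-101041) = (245370 + 556625)*(-101041) = 801995*(-101041) = -81034376795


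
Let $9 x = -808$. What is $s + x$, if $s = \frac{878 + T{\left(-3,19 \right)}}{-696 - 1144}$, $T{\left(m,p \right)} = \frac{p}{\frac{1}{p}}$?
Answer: $- \frac{1497871}{16560} \approx -90.451$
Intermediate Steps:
$T{\left(m,p \right)} = p^{2}$ ($T{\left(m,p \right)} = p p = p^{2}$)
$x = - \frac{808}{9}$ ($x = \frac{1}{9} \left(-808\right) = - \frac{808}{9} \approx -89.778$)
$s = - \frac{1239}{1840}$ ($s = \frac{878 + 19^{2}}{-696 - 1144} = \frac{878 + 361}{-1840} = 1239 \left(- \frac{1}{1840}\right) = - \frac{1239}{1840} \approx -0.67337$)
$s + x = - \frac{1239}{1840} - \frac{808}{9} = - \frac{1497871}{16560}$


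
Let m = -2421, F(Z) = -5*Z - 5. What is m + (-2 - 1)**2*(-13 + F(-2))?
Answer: -2493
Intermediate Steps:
F(Z) = -5 - 5*Z
m + (-2 - 1)**2*(-13 + F(-2)) = -2421 + (-2 - 1)**2*(-13 + (-5 - 5*(-2))) = -2421 + (-3)**2*(-13 + (-5 + 10)) = -2421 + 9*(-13 + 5) = -2421 + 9*(-8) = -2421 - 72 = -2493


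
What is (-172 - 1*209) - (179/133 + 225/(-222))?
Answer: -3753073/9842 ≈ -381.33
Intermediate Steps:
(-172 - 1*209) - (179/133 + 225/(-222)) = (-172 - 209) - (179*(1/133) + 225*(-1/222)) = -381 - (179/133 - 75/74) = -381 - 1*3271/9842 = -381 - 3271/9842 = -3753073/9842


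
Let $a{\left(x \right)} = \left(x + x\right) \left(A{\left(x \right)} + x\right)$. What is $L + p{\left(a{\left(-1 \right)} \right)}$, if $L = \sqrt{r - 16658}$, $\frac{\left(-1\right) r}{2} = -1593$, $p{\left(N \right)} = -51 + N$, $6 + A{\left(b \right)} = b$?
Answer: $-35 + 4 i \sqrt{842} \approx -35.0 + 116.07 i$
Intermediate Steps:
$A{\left(b \right)} = -6 + b$
$a{\left(x \right)} = 2 x \left(-6 + 2 x\right)$ ($a{\left(x \right)} = \left(x + x\right) \left(\left(-6 + x\right) + x\right) = 2 x \left(-6 + 2 x\right)$)
$r = 3186$ ($r = \left(-2\right) \left(-1593\right) = 3186$)
$L = 4 i \sqrt{842}$ ($L = \sqrt{3186 - 16658} = \sqrt{-13472} = 4 i \sqrt{842} \approx 116.07 i$)
$L + p{\left(a{\left(-1 \right)} \right)} = 4 i \sqrt{842} - \left(51 + 4 \left(-3 - 1\right)\right) = 4 i \sqrt{842} - \left(51 + 4 \left(-4\right)\right) = 4 i \sqrt{842} + \left(-51 + 16\right) = 4 i \sqrt{842} - 35 = -35 + 4 i \sqrt{842}$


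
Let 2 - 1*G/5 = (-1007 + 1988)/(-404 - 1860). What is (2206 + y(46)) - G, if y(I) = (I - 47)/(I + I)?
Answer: 114236731/52072 ≈ 2193.8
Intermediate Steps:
y(I) = (-47 + I)/(2*I) (y(I) = (-47 + I)/((2*I)) = (-47 + I)*(1/(2*I)) = (-47 + I)/(2*I))
G = 27545/2264 (G = 10 - 5*(-1007 + 1988)/(-404 - 1860) = 10 - 4905/(-2264) = 10 - 4905*(-1)/2264 = 10 - 5*(-981/2264) = 10 + 4905/2264 = 27545/2264 ≈ 12.167)
(2206 + y(46)) - G = (2206 + (1/2)*(-47 + 46)/46) - 1*27545/2264 = (2206 + (1/2)*(1/46)*(-1)) - 27545/2264 = (2206 - 1/92) - 27545/2264 = 202951/92 - 27545/2264 = 114236731/52072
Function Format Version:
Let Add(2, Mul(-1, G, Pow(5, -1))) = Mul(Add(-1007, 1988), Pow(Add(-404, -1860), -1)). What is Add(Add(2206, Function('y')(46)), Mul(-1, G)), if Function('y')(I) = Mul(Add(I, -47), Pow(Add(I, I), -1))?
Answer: Rational(114236731, 52072) ≈ 2193.8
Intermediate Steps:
Function('y')(I) = Mul(Rational(1, 2), Pow(I, -1), Add(-47, I)) (Function('y')(I) = Mul(Add(-47, I), Pow(Mul(2, I), -1)) = Mul(Add(-47, I), Mul(Rational(1, 2), Pow(I, -1))) = Mul(Rational(1, 2), Pow(I, -1), Add(-47, I)))
G = Rational(27545, 2264) (G = Add(10, Mul(-5, Mul(Add(-1007, 1988), Pow(Add(-404, -1860), -1)))) = Add(10, Mul(-5, Mul(981, Pow(-2264, -1)))) = Add(10, Mul(-5, Mul(981, Rational(-1, 2264)))) = Add(10, Mul(-5, Rational(-981, 2264))) = Add(10, Rational(4905, 2264)) = Rational(27545, 2264) ≈ 12.167)
Add(Add(2206, Function('y')(46)), Mul(-1, G)) = Add(Add(2206, Mul(Rational(1, 2), Pow(46, -1), Add(-47, 46))), Mul(-1, Rational(27545, 2264))) = Add(Add(2206, Mul(Rational(1, 2), Rational(1, 46), -1)), Rational(-27545, 2264)) = Add(Add(2206, Rational(-1, 92)), Rational(-27545, 2264)) = Add(Rational(202951, 92), Rational(-27545, 2264)) = Rational(114236731, 52072)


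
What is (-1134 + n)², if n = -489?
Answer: 2634129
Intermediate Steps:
(-1134 + n)² = (-1134 - 489)² = (-1623)² = 2634129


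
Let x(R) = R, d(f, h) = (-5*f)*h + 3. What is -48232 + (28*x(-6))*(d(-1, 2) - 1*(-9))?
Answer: -51928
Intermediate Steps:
d(f, h) = 3 - 5*f*h (d(f, h) = -5*f*h + 3 = 3 - 5*f*h)
-48232 + (28*x(-6))*(d(-1, 2) - 1*(-9)) = -48232 + (28*(-6))*((3 - 5*(-1)*2) - 1*(-9)) = -48232 - 168*((3 + 10) + 9) = -48232 - 168*(13 + 9) = -48232 - 168*22 = -48232 - 3696 = -51928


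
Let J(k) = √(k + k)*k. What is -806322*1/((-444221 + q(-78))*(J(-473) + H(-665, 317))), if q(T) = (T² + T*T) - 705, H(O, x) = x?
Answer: 127802037/45817847106617 + 190695153*I*√946/45817847106617 ≈ 2.7894e-6 + 0.00012801*I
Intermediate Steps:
q(T) = -705 + 2*T² (q(T) = (T² + T²) - 705 = 2*T² - 705 = -705 + 2*T²)
J(k) = √2*k^(3/2) (J(k) = √(2*k)*k = (√2*√k)*k = √2*k^(3/2))
-806322*1/((-444221 + q(-78))*(J(-473) + H(-665, 317))) = -806322*1/((-444221 + (-705 + 2*(-78)²))*(√2*(-473)^(3/2) + 317)) = -806322*1/((-444221 + (-705 + 2*6084))*(√2*(-473*I*√473) + 317)) = -806322*1/((-444221 + (-705 + 12168))*(-473*I*√946 + 317)) = -806322*1/((-444221 + 11463)*(317 - 473*I*√946)) = -806322*(-1/(432758*(317 - 473*I*√946))) = -806322/(-137184286 + 204694534*I*√946)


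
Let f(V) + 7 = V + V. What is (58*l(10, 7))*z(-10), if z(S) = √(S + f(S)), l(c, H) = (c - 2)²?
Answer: 3712*I*√37 ≈ 22579.0*I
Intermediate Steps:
l(c, H) = (-2 + c)²
f(V) = -7 + 2*V (f(V) = -7 + (V + V) = -7 + 2*V)
z(S) = √(-7 + 3*S) (z(S) = √(S + (-7 + 2*S)) = √(-7 + 3*S))
(58*l(10, 7))*z(-10) = (58*(-2 + 10)²)*√(-7 + 3*(-10)) = (58*8²)*√(-7 - 30) = (58*64)*√(-37) = 3712*(I*√37) = 3712*I*√37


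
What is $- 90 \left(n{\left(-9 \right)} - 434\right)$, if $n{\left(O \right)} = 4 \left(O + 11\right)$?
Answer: $38340$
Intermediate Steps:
$n{\left(O \right)} = 44 + 4 O$ ($n{\left(O \right)} = 4 \left(11 + O\right) = 44 + 4 O$)
$- 90 \left(n{\left(-9 \right)} - 434\right) = - 90 \left(\left(44 + 4 \left(-9\right)\right) - 434\right) = - 90 \left(\left(44 - 36\right) - 434\right) = - 90 \left(8 - 434\right) = \left(-90\right) \left(-426\right) = 38340$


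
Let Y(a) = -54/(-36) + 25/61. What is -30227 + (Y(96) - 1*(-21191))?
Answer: -1102159/122 ≈ -9034.1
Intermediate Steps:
Y(a) = 233/122 (Y(a) = -54*(-1/36) + 25*(1/61) = 3/2 + 25/61 = 233/122)
-30227 + (Y(96) - 1*(-21191)) = -30227 + (233/122 - 1*(-21191)) = -30227 + (233/122 + 21191) = -30227 + 2585535/122 = -1102159/122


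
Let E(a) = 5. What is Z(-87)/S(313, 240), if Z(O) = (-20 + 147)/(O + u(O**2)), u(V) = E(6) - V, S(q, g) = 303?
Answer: -127/2318253 ≈ -5.4783e-5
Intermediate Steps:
u(V) = 5 - V
Z(O) = 127/(5 + O - O**2) (Z(O) = (-20 + 147)/(O + (5 - O**2)) = 127/(5 + O - O**2))
Z(-87)/S(313, 240) = (127/(5 - 87 - 1*(-87)**2))/303 = (127/(5 - 87 - 1*7569))*(1/303) = (127/(5 - 87 - 7569))*(1/303) = (127/(-7651))*(1/303) = (127*(-1/7651))*(1/303) = -127/7651*1/303 = -127/2318253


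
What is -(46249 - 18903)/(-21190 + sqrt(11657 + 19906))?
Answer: 579461740/448984537 + 82038*sqrt(3507)/448984537 ≈ 1.3014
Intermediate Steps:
-(46249 - 18903)/(-21190 + sqrt(11657 + 19906)) = -27346/(-21190 + sqrt(31563)) = -27346/(-21190 + 3*sqrt(3507))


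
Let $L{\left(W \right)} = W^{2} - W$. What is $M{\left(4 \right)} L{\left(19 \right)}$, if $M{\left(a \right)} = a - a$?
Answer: $0$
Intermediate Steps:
$M{\left(a \right)} = 0$
$M{\left(4 \right)} L{\left(19 \right)} = 0 \cdot 19 \left(-1 + 19\right) = 0 \cdot 19 \cdot 18 = 0 \cdot 342 = 0$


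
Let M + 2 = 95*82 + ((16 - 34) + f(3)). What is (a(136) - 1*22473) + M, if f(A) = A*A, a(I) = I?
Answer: -14558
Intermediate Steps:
f(A) = A²
M = 7779 (M = -2 + (95*82 + ((16 - 34) + 3²)) = -2 + (7790 + (-18 + 9)) = -2 + (7790 - 9) = -2 + 7781 = 7779)
(a(136) - 1*22473) + M = (136 - 1*22473) + 7779 = (136 - 22473) + 7779 = -22337 + 7779 = -14558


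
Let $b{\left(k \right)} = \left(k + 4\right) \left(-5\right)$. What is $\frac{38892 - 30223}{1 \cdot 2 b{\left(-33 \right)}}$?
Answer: $\frac{8669}{290} \approx 29.893$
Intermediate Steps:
$b{\left(k \right)} = -20 - 5 k$ ($b{\left(k \right)} = \left(4 + k\right) \left(-5\right) = -20 - 5 k$)
$\frac{38892 - 30223}{1 \cdot 2 b{\left(-33 \right)}} = \frac{38892 - 30223}{1 \cdot 2 \left(-20 - -165\right)} = \frac{38892 - 30223}{2 \left(-20 + 165\right)} = \frac{8669}{2 \cdot 145} = \frac{8669}{290}$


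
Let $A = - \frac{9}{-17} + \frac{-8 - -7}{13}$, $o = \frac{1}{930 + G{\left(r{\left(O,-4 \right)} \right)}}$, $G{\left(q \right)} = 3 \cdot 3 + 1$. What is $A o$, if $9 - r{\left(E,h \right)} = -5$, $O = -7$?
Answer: $\frac{5}{10387} \approx 0.00048137$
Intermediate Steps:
$r{\left(E,h \right)} = 14$ ($r{\left(E,h \right)} = 9 - -5 = 9 + 5 = 14$)
$G{\left(q \right)} = 10$ ($G{\left(q \right)} = 9 + 1 = 10$)
$o = \frac{1}{940}$ ($o = \frac{1}{930 + 10} = \frac{1}{940} \approx 0.0010638$)
$A = \frac{100}{221}$ ($A = \left(-9\right) \left(- \frac{1}{17}\right) + \left(-8 + 7\right) \frac{1}{13} = \frac{9}{17} - \frac{1}{13} = \frac{100}{221} \approx 0.45249$)
$A o = \frac{100}{221} \cdot \frac{1}{940} = \frac{5}{10387}$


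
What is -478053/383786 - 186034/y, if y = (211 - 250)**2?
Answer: -5548027949/44902962 ≈ -123.56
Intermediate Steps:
y = 1521 (y = (-39)**2 = 1521)
-478053/383786 - 186034/y = -478053/383786 - 186034/1521 = -5548027949/44902962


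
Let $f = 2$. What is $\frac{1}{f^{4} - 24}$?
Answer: $- \frac{1}{8} \approx -0.125$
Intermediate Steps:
$\frac{1}{f^{4} - 24} = \frac{1}{2^{4} - 24} = \frac{1}{16 - 24} = \frac{1}{-8} = - \frac{1}{8}$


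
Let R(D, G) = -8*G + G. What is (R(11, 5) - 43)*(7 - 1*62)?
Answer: 4290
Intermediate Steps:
R(D, G) = -7*G
(R(11, 5) - 43)*(7 - 1*62) = (-7*5 - 43)*(7 - 1*62) = (-35 - 43)*(7 - 62) = -78*(-55) = 4290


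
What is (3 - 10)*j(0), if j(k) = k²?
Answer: 0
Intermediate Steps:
(3 - 10)*j(0) = (3 - 10)*0² = -7*0 = 0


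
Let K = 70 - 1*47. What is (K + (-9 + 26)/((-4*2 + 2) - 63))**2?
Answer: 2464900/4761 ≈ 517.73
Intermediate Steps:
K = 23 (K = 70 - 47 = 23)
(K + (-9 + 26)/((-4*2 + 2) - 63))**2 = (23 + (-9 + 26)/((-4*2 + 2) - 63))**2 = (23 + 17/((-8 + 2) - 63))**2 = (23 + 17/(-6 - 63))**2 = (23 + 17/(-69))**2 = (23 + 17*(-1/69))**2 = (23 - 17/69)**2 = (1570/69)**2 = 2464900/4761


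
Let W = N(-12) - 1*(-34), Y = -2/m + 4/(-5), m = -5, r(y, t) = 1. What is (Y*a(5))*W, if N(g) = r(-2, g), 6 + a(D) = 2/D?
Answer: 392/5 ≈ 78.400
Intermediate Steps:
a(D) = -6 + 2/D
N(g) = 1
Y = -⅖ (Y = -2/(-5) + 4/(-5) = -2*(-⅕) + 4*(-⅕) = ⅖ - ⅘ = -⅖ ≈ -0.40000)
W = 35 (W = 1 - 1*(-34) = 1 + 34 = 35)
(Y*a(5))*W = -2*(-6 + 2/5)/5*35 = -2*(-6 + 2*(⅕))/5*35 = -2*(-6 + ⅖)/5*35 = -⅖*(-28/5)*35 = (56/25)*35 = 392/5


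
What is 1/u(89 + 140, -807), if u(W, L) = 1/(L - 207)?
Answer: -1014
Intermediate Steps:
u(W, L) = 1/(-207 + L)
1/u(89 + 140, -807) = 1/(1/(-207 - 807)) = 1/(1/(-1014)) = 1/(-1/1014) = -1014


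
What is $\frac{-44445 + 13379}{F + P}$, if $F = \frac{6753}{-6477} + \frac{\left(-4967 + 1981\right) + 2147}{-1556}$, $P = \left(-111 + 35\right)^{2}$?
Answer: $- \frac{104363244664}{19402226349} \approx -5.3789$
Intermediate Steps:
$P = 5776$ ($P = \left(-76\right)^{2} = 5776$)
$F = - \frac{1691155}{3359404}$ ($F = 6753 \left(- \frac{1}{6477}\right) + \left(-2986 + 2147\right) \left(- \frac{1}{1556}\right) = - \frac{2251}{2159} - - \frac{839}{1556} = - \frac{2251}{2159} + \frac{839}{1556} = - \frac{1691155}{3359404} \approx -0.50341$)
$\frac{-44445 + 13379}{F + P} = \frac{-44445 + 13379}{- \frac{1691155}{3359404} + 5776} = - \frac{31066}{\frac{19402226349}{3359404}} = \left(-31066\right) \frac{3359404}{19402226349} = - \frac{104363244664}{19402226349}$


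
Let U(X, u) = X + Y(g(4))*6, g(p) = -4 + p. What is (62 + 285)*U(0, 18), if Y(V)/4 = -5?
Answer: -41640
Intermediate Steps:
Y(V) = -20 (Y(V) = 4*(-5) = -20)
U(X, u) = -120 + X (U(X, u) = X - 20*6 = X - 120 = -120 + X)
(62 + 285)*U(0, 18) = (62 + 285)*(-120 + 0) = 347*(-120) = -41640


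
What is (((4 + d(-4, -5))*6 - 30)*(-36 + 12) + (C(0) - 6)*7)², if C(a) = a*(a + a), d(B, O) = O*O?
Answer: 12236004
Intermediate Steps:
d(B, O) = O²
C(a) = 2*a² (C(a) = a*(2*a) = 2*a²)
(((4 + d(-4, -5))*6 - 30)*(-36 + 12) + (C(0) - 6)*7)² = (((4 + (-5)²)*6 - 30)*(-36 + 12) + (2*0² - 6)*7)² = (((4 + 25)*6 - 30)*(-24) + (2*0 - 6)*7)² = ((29*6 - 30)*(-24) + (0 - 6)*7)² = ((174 - 30)*(-24) - 6*7)² = (144*(-24) - 42)² = (-3456 - 42)² = (-3498)² = 12236004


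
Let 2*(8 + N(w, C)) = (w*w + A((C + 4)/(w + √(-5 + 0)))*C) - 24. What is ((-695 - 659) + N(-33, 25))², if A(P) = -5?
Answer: 795664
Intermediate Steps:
N(w, C) = -20 + w²/2 - 5*C/2 (N(w, C) = -8 + ((w*w - 5*C) - 24)/2 = -8 + ((w² - 5*C) - 24)/2 = -8 + (-24 + w² - 5*C)/2 = -8 + (-12 + w²/2 - 5*C/2) = -20 + w²/2 - 5*C/2)
((-695 - 659) + N(-33, 25))² = ((-695 - 659) + (-20 + (½)*(-33)² - 5/2*25))² = (-1354 + (-20 + (½)*1089 - 125/2))² = (-1354 + (-20 + 1089/2 - 125/2))² = (-1354 + 462)² = (-892)² = 795664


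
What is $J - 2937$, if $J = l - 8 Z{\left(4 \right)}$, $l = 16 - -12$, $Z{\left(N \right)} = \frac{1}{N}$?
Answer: $-2911$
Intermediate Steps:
$l = 28$ ($l = 16 + 12 = 28$)
$J = 26$ ($J = 28 - \frac{8}{4} = 28 - 2 = 26$)
$J - 2937 = 26 - 2937 = -2911$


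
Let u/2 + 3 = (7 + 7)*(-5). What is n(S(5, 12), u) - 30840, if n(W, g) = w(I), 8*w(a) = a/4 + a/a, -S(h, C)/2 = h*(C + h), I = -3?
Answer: -986879/32 ≈ -30840.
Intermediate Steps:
S(h, C) = -2*h*(C + h)
u = -146 (u = -6 + 2*((7 + 7)*(-5)) = -6 + 2*(14*(-5)) = -6 + 2*(-70) = -6 - 140 = -146)
w(a) = ⅛ + a/32 (w(a) = (a/4 + a/a)/8 = (a*(¼) + 1)/8 = (a/4 + 1)/8 = (1 + a/4)/8 = ⅛ + a/32)
n(W, g) = 1/32 (n(W, g) = ⅛ + (1/32)*(-3) = ⅛ - 3/32 = 1/32)
n(S(5, 12), u) - 30840 = 1/32 - 30840 = -986879/32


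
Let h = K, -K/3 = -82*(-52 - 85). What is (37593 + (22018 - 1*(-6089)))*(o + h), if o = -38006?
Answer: -4711215600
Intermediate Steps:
K = -33702 (K = -(-246)*(-52 - 85) = -(-246)*(-137) = -3*11234 = -33702)
h = -33702
(37593 + (22018 - 1*(-6089)))*(o + h) = (37593 + (22018 - 1*(-6089)))*(-38006 - 33702) = (37593 + (22018 + 6089))*(-71708) = (37593 + 28107)*(-71708) = 65700*(-71708) = -4711215600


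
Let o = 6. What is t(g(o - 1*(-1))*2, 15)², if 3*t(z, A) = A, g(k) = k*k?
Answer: 25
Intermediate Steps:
g(k) = k²
t(z, A) = A/3
t(g(o - 1*(-1))*2, 15)² = ((⅓)*15)² = 5² = 25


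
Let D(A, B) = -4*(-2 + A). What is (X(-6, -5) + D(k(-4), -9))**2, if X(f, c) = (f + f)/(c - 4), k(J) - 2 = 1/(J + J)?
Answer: 121/36 ≈ 3.3611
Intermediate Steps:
k(J) = 2 + 1/(2*J) (k(J) = 2 + 1/(J + J) = 2 + 1/(2*J))
X(f, c) = 2*f/(-4 + c) (X(f, c) = (2*f)/(-4 + c) = 2*f/(-4 + c))
D(A, B) = 8 - 4*A
(X(-6, -5) + D(k(-4), -9))**2 = (2*(-6)/(-4 - 5) + (8 - 4*(2 + (1/2)/(-4))))**2 = (2*(-6)/(-9) + (8 - 4*(2 + (1/2)*(-1/4))))**2 = (2*(-6)*(-1/9) + (8 - 4*(2 - 1/8)))**2 = (4/3 + (8 - 4*15/8))**2 = (4/3 + (8 - 15/2))**2 = (4/3 + 1/2)**2 = (11/6)**2 = 121/36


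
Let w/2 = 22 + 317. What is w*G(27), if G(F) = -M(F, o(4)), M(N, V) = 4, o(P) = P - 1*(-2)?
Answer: -2712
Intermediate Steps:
o(P) = 2 + P (o(P) = P + 2 = 2 + P)
w = 678 (w = 2*(22 + 317) = 2*339 = 678)
G(F) = -4 (G(F) = -1*4 = -4)
w*G(27) = 678*(-4) = -2712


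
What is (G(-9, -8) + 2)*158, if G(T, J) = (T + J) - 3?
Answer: -2844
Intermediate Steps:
G(T, J) = -3 + J + T (G(T, J) = (J + T) - 3 = -3 + J + T)
(G(-9, -8) + 2)*158 = ((-3 - 8 - 9) + 2)*158 = (-20 + 2)*158 = -18*158 = -2844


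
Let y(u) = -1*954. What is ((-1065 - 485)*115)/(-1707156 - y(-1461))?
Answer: 89125/853101 ≈ 0.10447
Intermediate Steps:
y(u) = -954
((-1065 - 485)*115)/(-1707156 - y(-1461)) = ((-1065 - 485)*115)/(-1707156 - 1*(-954)) = (-1550*115)/(-1707156 + 954) = -178250/(-1706202) = -178250*(-1/1706202) = 89125/853101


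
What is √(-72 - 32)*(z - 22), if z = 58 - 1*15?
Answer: 42*I*√26 ≈ 214.16*I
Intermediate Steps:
z = 43 (z = 58 - 15 = 43)
√(-72 - 32)*(z - 22) = √(-72 - 32)*(43 - 22) = √(-104)*21 = (2*I*√26)*21 = 42*I*√26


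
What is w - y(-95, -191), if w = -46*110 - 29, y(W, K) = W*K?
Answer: -23234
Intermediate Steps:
y(W, K) = K*W
w = -5089 (w = -5060 - 29 = -5089)
w - y(-95, -191) = -5089 - (-191)*(-95) = -5089 - 1*18145 = -5089 - 18145 = -23234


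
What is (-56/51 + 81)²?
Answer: 16605625/2601 ≈ 6384.3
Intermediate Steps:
(-56/51 + 81)² = (4075/51)² = 16605625/2601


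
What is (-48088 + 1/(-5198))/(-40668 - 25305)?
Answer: 83320475/114309218 ≈ 0.72890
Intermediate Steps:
(-48088 + 1/(-5198))/(-40668 - 25305) = (-48088 - 1/5198)/(-65973) = -249961425/5198*(-1/65973) = 83320475/114309218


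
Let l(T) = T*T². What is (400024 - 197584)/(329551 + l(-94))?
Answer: -67480/167011 ≈ -0.40405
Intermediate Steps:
l(T) = T³
(400024 - 197584)/(329551 + l(-94)) = (400024 - 197584)/(329551 + (-94)³) = 202440/(329551 - 830584) = 202440/(-501033) = 202440*(-1/501033) = -67480/167011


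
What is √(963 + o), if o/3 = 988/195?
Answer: √24455/5 ≈ 31.276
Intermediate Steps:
o = 76/5 (o = 3*(988/195) = 3*(988*(1/195)) = 3*(76/15) = 76/5 ≈ 15.200)
√(963 + o) = √(963 + 76/5) = √(4891/5) = √24455/5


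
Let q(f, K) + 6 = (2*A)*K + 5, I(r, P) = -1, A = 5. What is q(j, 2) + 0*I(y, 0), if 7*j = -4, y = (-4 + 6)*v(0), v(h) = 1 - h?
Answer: 19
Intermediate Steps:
y = 2 (y = (-4 + 6)*(1 - 1*0) = 2*(1 + 0) = 2*1 = 2)
j = -4/7 (j = (⅐)*(-4) = -4/7 ≈ -0.57143)
q(f, K) = -1 + 10*K (q(f, K) = -6 + ((2*5)*K + 5) = -6 + (10*K + 5) = -6 + (5 + 10*K) = -1 + 10*K)
q(j, 2) + 0*I(y, 0) = (-1 + 10*2) + 0*(-1) = (-1 + 20) + 0 = 19 + 0 = 19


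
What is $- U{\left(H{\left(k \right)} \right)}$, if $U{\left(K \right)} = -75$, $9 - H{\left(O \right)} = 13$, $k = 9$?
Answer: $75$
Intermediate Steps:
$H{\left(O \right)} = -4$ ($H{\left(O \right)} = 9 - 13 = -4$)
$- U{\left(H{\left(k \right)} \right)} = \left(-1\right) \left(-75\right) = 75$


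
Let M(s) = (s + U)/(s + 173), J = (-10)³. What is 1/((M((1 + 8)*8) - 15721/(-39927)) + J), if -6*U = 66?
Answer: -9782115/9775827808 ≈ -0.0010006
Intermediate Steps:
U = -11 (U = -⅙*66 = -11)
J = -1000
M(s) = (-11 + s)/(173 + s) (M(s) = (s - 11)/(s + 173) = (-11 + s)/(173 + s))
1/((M((1 + 8)*8) - 15721/(-39927)) + J) = 1/(((-11 + (1 + 8)*8)/(173 + (1 + 8)*8) - 15721/(-39927)) - 1000) = 1/(((-11 + 9*8)/(173 + 9*8) - 15721*(-1)/39927) - 1000) = 1/(((-11 + 72)/(173 + 72) - 1*(-15721/39927)) - 1000) = 1/((61/245 + 15721/39927) - 1000) = 1/(6287192/9782115 - 1000) = 1/(-9775827808/9782115) = -9782115/9775827808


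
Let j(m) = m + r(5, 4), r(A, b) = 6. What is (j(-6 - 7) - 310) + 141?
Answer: -176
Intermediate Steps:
j(m) = 6 + m (j(m) = m + 6 = 6 + m)
(j(-6 - 7) - 310) + 141 = ((6 + (-6 - 7)) - 310) + 141 = ((6 - 13) - 310) + 141 = (-7 - 310) + 141 = -317 + 141 = -176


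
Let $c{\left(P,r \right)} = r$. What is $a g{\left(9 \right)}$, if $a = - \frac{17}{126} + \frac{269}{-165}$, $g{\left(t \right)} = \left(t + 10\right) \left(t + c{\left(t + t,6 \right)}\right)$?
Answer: $- \frac{232427}{462} \approx -503.09$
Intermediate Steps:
$g{\left(t \right)} = \left(6 + t\right) \left(10 + t\right)$ ($g{\left(t \right)} = \left(t + 10\right) \left(t + 6\right) = \left(10 + t\right) \left(6 + t\right) = \left(6 + t\right) \left(10 + t\right)$)
$a = - \frac{12233}{6930}$ ($a = \left(-17\right) \frac{1}{126} + 269 \left(- \frac{1}{165}\right) = - \frac{17}{126} - \frac{269}{165} = - \frac{12233}{6930} \approx -1.7652$)
$a g{\left(9 \right)} = - \frac{12233 \left(60 + 9^{2} + 16 \cdot 9\right)}{6930} = - \frac{12233 \left(60 + 81 + 144\right)}{6930} = \left(- \frac{12233}{6930}\right) 285 = - \frac{232427}{462}$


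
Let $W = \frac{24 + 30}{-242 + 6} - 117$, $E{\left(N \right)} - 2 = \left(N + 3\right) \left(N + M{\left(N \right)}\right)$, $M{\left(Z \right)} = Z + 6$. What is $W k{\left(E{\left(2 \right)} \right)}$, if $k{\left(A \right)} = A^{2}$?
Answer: $- \frac{18702216}{59} \approx -3.1699 \cdot 10^{5}$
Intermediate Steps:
$M{\left(Z \right)} = 6 + Z$
$E{\left(N \right)} = 2 + \left(3 + N\right) \left(6 + 2 N\right)$ ($E{\left(N \right)} = 2 + \left(N + 3\right) \left(N + \left(6 + N\right)\right) = 2 + \left(3 + N\right) \left(6 + 2 N\right)$)
$W = - \frac{13833}{118}$ ($W = \frac{54}{-236} - 117 = 54 \left(- \frac{1}{236}\right) - 117 = - \frac{27}{118} - 117 = - \frac{13833}{118} \approx -117.23$)
$W k{\left(E{\left(2 \right)} \right)} = - \frac{13833 \left(20 + 2 \cdot 2^{2} + 12 \cdot 2\right)^{2}}{118} = - \frac{13833 \left(20 + 2 \cdot 4 + 24\right)^{2}}{118} = - \frac{13833 \left(20 + 8 + 24\right)^{2}}{118} = - \frac{13833 \cdot 52^{2}}{118} = \left(- \frac{13833}{118}\right) 2704 = - \frac{18702216}{59}$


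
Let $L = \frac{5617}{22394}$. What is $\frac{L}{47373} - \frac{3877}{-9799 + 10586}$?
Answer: $- \frac{4112992299095}{834905447094} \approx -4.9263$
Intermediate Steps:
$L = \frac{5617}{22394}$ ($L = 5617 \cdot \frac{1}{22394} = \frac{5617}{22394} \approx 0.25083$)
$\frac{L}{47373} - \frac{3877}{-9799 + 10586} = \frac{5617}{22394 \cdot 47373} - \frac{3877}{-9799 + 10586} = \frac{5617}{22394} \cdot \frac{1}{47373} - \frac{3877}{787} = \frac{5617}{1060870962} - \frac{3877}{787} = - \frac{4112992299095}{834905447094}$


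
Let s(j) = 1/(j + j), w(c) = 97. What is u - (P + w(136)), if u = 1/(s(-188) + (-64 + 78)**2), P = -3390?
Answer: 242678011/73695 ≈ 3293.0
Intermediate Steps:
s(j) = 1/(2*j)
u = 376/73695 (u = 1/((1/2)/(-188) + (-64 + 78)**2) = 1/((1/2)*(-1/188) + 14**2) = 1/(-1/376 + 196) = 1/(73695/376) = 376/73695 ≈ 0.0051021)
u - (P + w(136)) = 376/73695 - (-3390 + 97) = 376/73695 - 1*(-3293) = 376/73695 + 3293 = 242678011/73695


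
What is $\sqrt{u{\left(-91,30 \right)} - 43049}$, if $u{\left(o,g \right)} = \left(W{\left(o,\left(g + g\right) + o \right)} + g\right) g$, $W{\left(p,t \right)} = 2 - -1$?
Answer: $i \sqrt{42059} \approx 205.08 i$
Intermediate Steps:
$W{\left(p,t \right)} = 3$ ($W{\left(p,t \right)} = 2 + 1 = 3$)
$u{\left(o,g \right)} = g \left(3 + g\right)$ ($u{\left(o,g \right)} = \left(3 + g\right) g = g \left(3 + g\right)$)
$\sqrt{u{\left(-91,30 \right)} - 43049} = \sqrt{30 \left(3 + 30\right) - 43049} = \sqrt{30 \cdot 33 - 43049} = \sqrt{990 - 43049} = \sqrt{-42059} = i \sqrt{42059}$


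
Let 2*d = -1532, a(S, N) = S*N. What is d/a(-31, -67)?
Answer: -766/2077 ≈ -0.36880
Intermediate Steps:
a(S, N) = N*S
d = -766 (d = (½)*(-1532) = -766)
d/a(-31, -67) = -766/((-67*(-31))) = -766/2077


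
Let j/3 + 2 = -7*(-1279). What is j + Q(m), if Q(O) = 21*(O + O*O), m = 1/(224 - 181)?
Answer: 49652121/1849 ≈ 26854.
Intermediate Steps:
j = 26853 (j = -6 + 3*(-7*(-1279)) = -6 + 3*8953 = -6 + 26859 = 26853)
m = 1/43 ≈ 0.023256
Q(O) = 21*O + 21*O² (Q(O) = 21*(O + O²) = 21*O + 21*O²)
j + Q(m) = 26853 + 21*(1/43)*(1 + 1/43) = 26853 + 21*(1/43)*(44/43) = 26853 + 924/1849 = 49652121/1849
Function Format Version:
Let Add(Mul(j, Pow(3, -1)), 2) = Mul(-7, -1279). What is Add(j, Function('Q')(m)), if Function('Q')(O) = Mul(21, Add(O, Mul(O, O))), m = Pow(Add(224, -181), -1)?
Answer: Rational(49652121, 1849) ≈ 26854.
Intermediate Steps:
j = 26853 (j = Add(-6, Mul(3, Mul(-7, -1279))) = Add(-6, Mul(3, 8953)) = Add(-6, 26859) = 26853)
m = Rational(1, 43) (m = Pow(43, -1) = Rational(1, 43) ≈ 0.023256)
Function('Q')(O) = Add(Mul(21, O), Mul(21, Pow(O, 2))) (Function('Q')(O) = Mul(21, Add(O, Pow(O, 2))) = Add(Mul(21, O), Mul(21, Pow(O, 2))))
Add(j, Function('Q')(m)) = Add(26853, Mul(21, Rational(1, 43), Add(1, Rational(1, 43)))) = Add(26853, Mul(21, Rational(1, 43), Rational(44, 43))) = Add(26853, Rational(924, 1849)) = Rational(49652121, 1849)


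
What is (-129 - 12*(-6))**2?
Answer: 3249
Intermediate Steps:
(-129 - 12*(-6))**2 = (-129 + 72)**2 = (-57)**2 = 3249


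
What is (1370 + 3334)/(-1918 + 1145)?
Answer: -4704/773 ≈ -6.0854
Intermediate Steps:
(1370 + 3334)/(-1918 + 1145) = 4704/(-773) = 4704*(-1/773) = -4704/773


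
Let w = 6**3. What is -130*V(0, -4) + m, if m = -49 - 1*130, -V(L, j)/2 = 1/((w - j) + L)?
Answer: -1956/11 ≈ -177.82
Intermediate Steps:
w = 216
V(L, j) = -2/(216 + L - j) (V(L, j) = -2/((216 - j) + L) = -2/(216 + L - j))
m = -179 (m = -49 - 130 = -179)
-130*V(0, -4) + m = -260/(-216 - 4 - 1*0) - 179 = -260/(-216 - 4 + 0) - 179 = -260/(-220) - 179 = -260*(-1)/220 - 179 = -130*(-1/110) - 179 = 13/11 - 179 = -1956/11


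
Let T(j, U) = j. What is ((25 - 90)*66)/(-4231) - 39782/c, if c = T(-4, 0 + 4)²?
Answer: -84124501/33848 ≈ -2485.4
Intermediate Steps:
c = 16 (c = (-4)² = 16)
((25 - 90)*66)/(-4231) - 39782/c = ((25 - 90)*66)/(-4231) - 39782/16 = -65*66*(-1/4231) - 39782*1/16 = -4290*(-1/4231) - 19891/8 = 4290/4231 - 19891/8 = -84124501/33848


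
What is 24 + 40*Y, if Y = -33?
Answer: -1296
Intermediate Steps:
24 + 40*Y = 24 + 40*(-33) = 24 - 1320 = -1296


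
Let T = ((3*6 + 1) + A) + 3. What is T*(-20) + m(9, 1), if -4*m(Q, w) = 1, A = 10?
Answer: -2561/4 ≈ -640.25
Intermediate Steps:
m(Q, w) = -¼ (m(Q, w) = -¼*1 = -¼)
T = 32 (T = ((3*6 + 1) + 10) + 3 = ((18 + 1) + 10) + 3 = (19 + 10) + 3 = 29 + 3 = 32)
T*(-20) + m(9, 1) = 32*(-20) - ¼ = -640 - ¼ = -2561/4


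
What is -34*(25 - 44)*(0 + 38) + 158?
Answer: 24706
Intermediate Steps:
-34*(25 - 44)*(0 + 38) + 158 = -(-646)*38 + 158 = -34*(-722) + 158 = 24548 + 158 = 24706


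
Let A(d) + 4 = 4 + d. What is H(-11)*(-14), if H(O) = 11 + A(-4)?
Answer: -98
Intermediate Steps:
A(d) = d (A(d) = -4 + (4 + d) = d)
H(O) = 7 (H(O) = 11 - 4 = 7)
H(-11)*(-14) = 7*(-14) = -98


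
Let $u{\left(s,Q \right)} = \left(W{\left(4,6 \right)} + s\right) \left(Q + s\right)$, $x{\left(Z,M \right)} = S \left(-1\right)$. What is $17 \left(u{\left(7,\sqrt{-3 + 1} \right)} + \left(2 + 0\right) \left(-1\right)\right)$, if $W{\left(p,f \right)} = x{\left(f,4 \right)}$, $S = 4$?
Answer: $323 + 51 i \sqrt{2} \approx 323.0 + 72.125 i$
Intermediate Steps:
$x{\left(Z,M \right)} = -4$ ($x{\left(Z,M \right)} = 4 \left(-1\right) = -4$)
$W{\left(p,f \right)} = -4$
$u{\left(s,Q \right)} = \left(-4 + s\right) \left(Q + s\right)$
$17 \left(u{\left(7,\sqrt{-3 + 1} \right)} + \left(2 + 0\right) \left(-1\right)\right) = 17 \left(\left(7^{2} - 4 \sqrt{-3 + 1} - 28 + \sqrt{-3 + 1} \cdot 7\right) + \left(2 + 0\right) \left(-1\right)\right) = 17 \left(\left(49 - 4 \sqrt{-2} - 28 + \sqrt{-2} \cdot 7\right) + 2 \left(-1\right)\right) = 17 \left(\left(49 - 4 i \sqrt{2} - 28 + i \sqrt{2} \cdot 7\right) - 2\right) = 17 \left(\left(49 - 4 i \sqrt{2} - 28 + 7 i \sqrt{2}\right) - 2\right) = 17 \left(\left(21 + 3 i \sqrt{2}\right) - 2\right) = 17 \left(19 + 3 i \sqrt{2}\right) = 323 + 51 i \sqrt{2}$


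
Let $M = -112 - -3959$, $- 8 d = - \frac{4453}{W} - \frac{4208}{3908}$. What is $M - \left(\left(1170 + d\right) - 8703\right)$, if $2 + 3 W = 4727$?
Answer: $\frac{140084068519}{12310200} \approx 11380.0$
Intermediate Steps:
$W = 1575$ ($W = - \frac{2}{3} + \frac{1}{3} \cdot 4727 = - \frac{2}{3} + \frac{4727}{3} = 1575$)
$d = \frac{6007481}{12310200}$ ($d = - \frac{- \frac{4453}{1575} - \frac{4208}{3908}}{8} = - \frac{\left(-4453\right) \frac{1}{1575} - \frac{1052}{977}}{8} = - \frac{- \frac{4453}{1575} - \frac{1052}{977}}{8} = \left(- \frac{1}{8}\right) \left(- \frac{6007481}{1538775}\right) = \frac{6007481}{12310200} \approx 0.48801$)
$M = 3847$ ($M = -112 + 3959 = 3847$)
$M - \left(\left(1170 + d\right) - 8703\right) = 3847 - \left(\left(1170 + \frac{6007481}{12310200}\right) - 8703\right) = 3847 - \left(\frac{14408941481}{12310200} - 8703\right) = 3847 - - \frac{92726729119}{12310200} = 3847 + \frac{92726729119}{12310200} = \frac{140084068519}{12310200}$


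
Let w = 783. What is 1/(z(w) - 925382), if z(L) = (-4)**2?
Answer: -1/925366 ≈ -1.0807e-6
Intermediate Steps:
z(L) = 16
1/(z(w) - 925382) = 1/(16 - 925382) = 1/(-925366) = -1/925366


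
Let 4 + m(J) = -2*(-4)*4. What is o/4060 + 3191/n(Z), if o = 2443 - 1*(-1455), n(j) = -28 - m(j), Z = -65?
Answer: -454899/8120 ≈ -56.022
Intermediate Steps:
m(J) = 28 (m(J) = -4 - 2*(-4)*4 = -4 + 8*4 = -4 + 32 = 28)
n(j) = -56 (n(j) = -28 - 1*28 = -28 - 28 = -56)
o = 3898 (o = 2443 + 1455 = 3898)
o/4060 + 3191/n(Z) = 3898/4060 + 3191/(-56) = 3898*(1/4060) + 3191*(-1/56) = 1949/2030 - 3191/56 = -454899/8120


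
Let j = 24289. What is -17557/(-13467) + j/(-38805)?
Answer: 118066474/174195645 ≈ 0.67778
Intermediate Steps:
-17557/(-13467) + j/(-38805) = -17557/(-13467) + 24289/(-38805) = -17557*(-1/13467) + 24289*(-1/38805) = 17557/13467 - 24289/38805 = 118066474/174195645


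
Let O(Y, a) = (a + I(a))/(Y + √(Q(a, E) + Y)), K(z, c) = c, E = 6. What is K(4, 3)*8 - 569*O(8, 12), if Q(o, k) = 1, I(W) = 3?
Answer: -8271/11 ≈ -751.91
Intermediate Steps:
O(Y, a) = (3 + a)/(Y + √(1 + Y)) (O(Y, a) = (a + 3)/(Y + √(1 + Y)) = (3 + a)/(Y + √(1 + Y)))
K(4, 3)*8 - 569*O(8, 12) = 3*8 - 569*(3 + 12)/(8 + √(1 + 8)) = 24 - 569*15/(8 + √9) = 24 - 569*15/(8 + 3) = 24 - 569*15/11 = 24 - 8535/11 = -8271/11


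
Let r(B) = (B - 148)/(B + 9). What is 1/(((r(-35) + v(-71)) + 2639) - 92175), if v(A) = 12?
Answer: -26/2327441 ≈ -1.1171e-5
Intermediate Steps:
r(B) = (-148 + B)/(9 + B)
1/(((r(-35) + v(-71)) + 2639) - 92175) = 1/((((-148 - 35)/(9 - 35) + 12) + 2639) - 92175) = 1/(((-183/(-26) + 12) + 2639) - 92175) = 1/(((-1/26*(-183) + 12) + 2639) - 92175) = 1/(((183/26 + 12) + 2639) - 92175) = 1/((495/26 + 2639) - 92175) = 1/(69109/26 - 92175) = 1/(-2327441/26) = -26/2327441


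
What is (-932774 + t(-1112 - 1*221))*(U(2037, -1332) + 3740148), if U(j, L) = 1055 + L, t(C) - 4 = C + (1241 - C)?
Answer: -3483798292759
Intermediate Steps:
t(C) = 1245 (t(C) = 4 + (C + (1241 - C)) = 4 + 1241 = 1245)
(-932774 + t(-1112 - 1*221))*(U(2037, -1332) + 3740148) = (-932774 + 1245)*((1055 - 1332) + 3740148) = -931529*(-277 + 3740148) = -931529*3739871 = -3483798292759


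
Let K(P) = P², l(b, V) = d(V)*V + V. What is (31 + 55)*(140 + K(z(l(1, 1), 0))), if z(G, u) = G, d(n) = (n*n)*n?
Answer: 12384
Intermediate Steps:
d(n) = n³ (d(n) = n²*n = n³)
l(b, V) = V + V⁴ (l(b, V) = V³*V + V = V⁴ + V = V + V⁴)
(31 + 55)*(140 + K(z(l(1, 1), 0))) = (31 + 55)*(140 + (1 + 1⁴)²) = 86*(140 + (1 + 1)²) = 86*(140 + 2²) = 86*(140 + 4) = 86*144 = 12384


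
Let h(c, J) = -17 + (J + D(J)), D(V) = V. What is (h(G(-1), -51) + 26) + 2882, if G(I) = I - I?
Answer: 2789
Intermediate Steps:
G(I) = 0
h(c, J) = -17 + 2*J (h(c, J) = -17 + (J + J) = -17 + 2*J)
(h(G(-1), -51) + 26) + 2882 = ((-17 + 2*(-51)) + 26) + 2882 = ((-17 - 102) + 26) + 2882 = (-119 + 26) + 2882 = -93 + 2882 = 2789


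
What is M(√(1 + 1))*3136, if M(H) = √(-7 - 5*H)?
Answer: 3136*√(-7 - 5*√2) ≈ 11764.0*I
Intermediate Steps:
M(√(1 + 1))*3136 = √(-7 - 5*√(1 + 1))*3136 = √(-7 - 5*√2)*3136 = 3136*√(-7 - 5*√2)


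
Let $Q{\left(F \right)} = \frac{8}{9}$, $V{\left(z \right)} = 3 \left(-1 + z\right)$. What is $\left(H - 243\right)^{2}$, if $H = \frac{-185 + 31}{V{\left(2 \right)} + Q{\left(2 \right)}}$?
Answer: $\frac{1996569}{25} \approx 79863.0$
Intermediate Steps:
$V{\left(z \right)} = -3 + 3 z$
$Q{\left(F \right)} = \frac{8}{9}$ ($Q{\left(F \right)} = 8 \cdot \frac{1}{9} = \frac{8}{9}$)
$H = - \frac{198}{5}$ ($H = \frac{-185 + 31}{\left(-3 + 3 \cdot 2\right) + \frac{8}{9}} = - \frac{154}{\left(-3 + 6\right) + \frac{8}{9}} = - \frac{154}{3 + \frac{8}{9}} = - \frac{154}{\frac{35}{9}} = \left(-154\right) \frac{9}{35} = - \frac{198}{5} \approx -39.6$)
$\left(H - 243\right)^{2} = \left(- \frac{198}{5} - 243\right)^{2} = \left(- \frac{1413}{5}\right)^{2} = \frac{1996569}{25}$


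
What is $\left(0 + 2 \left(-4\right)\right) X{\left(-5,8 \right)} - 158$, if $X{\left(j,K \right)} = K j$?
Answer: $162$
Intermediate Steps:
$\left(0 + 2 \left(-4\right)\right) X{\left(-5,8 \right)} - 158 = \left(0 + 2 \left(-4\right)\right) 8 \left(-5\right) - 158 = \left(0 - 8\right) \left(-40\right) - 158 = \left(-8\right) \left(-40\right) - 158 = 320 - 158 = 162$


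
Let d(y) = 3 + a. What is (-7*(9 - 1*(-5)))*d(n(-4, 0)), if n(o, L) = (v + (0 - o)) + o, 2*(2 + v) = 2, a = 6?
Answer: -882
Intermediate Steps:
v = -1 (v = -2 + (1/2)*2 = -2 + 1 = -1)
n(o, L) = -1 (n(o, L) = (-1 + (0 - o)) + o = (-1 - o) + o = -1)
d(y) = 9 (d(y) = 3 + 6 = 9)
(-7*(9 - 1*(-5)))*d(n(-4, 0)) = -7*(9 - 1*(-5))*9 = -7*(9 + 5)*9 = -7*14*9 = -98*9 = -882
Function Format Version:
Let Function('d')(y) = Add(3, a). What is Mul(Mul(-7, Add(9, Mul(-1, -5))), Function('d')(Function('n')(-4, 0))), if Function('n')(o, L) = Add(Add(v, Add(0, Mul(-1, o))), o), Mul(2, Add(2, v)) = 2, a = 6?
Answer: -882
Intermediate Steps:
v = -1 (v = Add(-2, Mul(Rational(1, 2), 2)) = Add(-2, 1) = -1)
Function('n')(o, L) = -1 (Function('n')(o, L) = Add(Add(-1, Add(0, Mul(-1, o))), o) = Add(Add(-1, Mul(-1, o)), o) = -1)
Function('d')(y) = 9 (Function('d')(y) = Add(3, 6) = 9)
Mul(Mul(-7, Add(9, Mul(-1, -5))), Function('d')(Function('n')(-4, 0))) = Mul(Mul(-7, Add(9, Mul(-1, -5))), 9) = Mul(Mul(-7, Add(9, 5)), 9) = Mul(Mul(-7, 14), 9) = Mul(-98, 9) = -882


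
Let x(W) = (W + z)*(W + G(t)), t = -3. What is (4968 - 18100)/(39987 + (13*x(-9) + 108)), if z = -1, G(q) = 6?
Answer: -13132/40485 ≈ -0.32437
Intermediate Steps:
x(W) = (-1 + W)*(6 + W) (x(W) = (W - 1)*(W + 6) = (-1 + W)*(6 + W))
(4968 - 18100)/(39987 + (13*x(-9) + 108)) = (4968 - 18100)/(39987 + (13*(-6 + (-9)² + 5*(-9)) + 108)) = -13132/(39987 + (13*(-6 + 81 - 45) + 108)) = -13132/(39987 + (13*30 + 108)) = -13132/(39987 + (390 + 108)) = -13132/(39987 + 498) = -13132/40485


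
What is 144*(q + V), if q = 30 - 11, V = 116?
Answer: 19440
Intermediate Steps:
q = 19
144*(q + V) = 144*(19 + 116) = 144*135 = 19440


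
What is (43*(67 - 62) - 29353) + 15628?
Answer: -13510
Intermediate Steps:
(43*(67 - 62) - 29353) + 15628 = (43*5 - 29353) + 15628 = (215 - 29353) + 15628 = -29138 + 15628 = -13510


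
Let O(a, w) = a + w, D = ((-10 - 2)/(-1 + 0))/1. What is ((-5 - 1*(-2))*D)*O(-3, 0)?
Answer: 108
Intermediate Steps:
D = 12 (D = -12/(-1)*1 = -12*(-1)*1 = 12*1 = 12)
((-5 - 1*(-2))*D)*O(-3, 0) = ((-5 - 1*(-2))*12)*(-3 + 0) = ((-5 + 2)*12)*(-3) = -3*12*(-3) = -36*(-3) = 108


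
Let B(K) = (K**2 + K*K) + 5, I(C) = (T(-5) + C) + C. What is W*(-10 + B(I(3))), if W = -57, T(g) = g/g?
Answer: -5301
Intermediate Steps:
T(g) = 1
I(C) = 1 + 2*C (I(C) = (1 + C) + C = 1 + 2*C)
B(K) = 5 + 2*K**2 (B(K) = (K**2 + K**2) + 5 = 2*K**2 + 5 = 5 + 2*K**2)
W*(-10 + B(I(3))) = -57*(-10 + (5 + 2*(1 + 2*3)**2)) = -57*(-10 + (5 + 2*(1 + 6)**2)) = -57*(-10 + (5 + 2*7**2)) = -57*(-10 + (5 + 2*49)) = -57*(-10 + (5 + 98)) = -57*(-10 + 103) = -57*93 = -5301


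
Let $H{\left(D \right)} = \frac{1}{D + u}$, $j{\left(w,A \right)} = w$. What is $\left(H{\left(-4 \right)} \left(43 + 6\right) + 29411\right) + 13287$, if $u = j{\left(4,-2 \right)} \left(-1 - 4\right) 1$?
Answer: $\frac{1024703}{24} \approx 42696.0$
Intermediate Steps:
$u = -20$ ($u = 4 \left(-1 - 4\right) 1 = 4 \left(-5\right) 1 = \left(-20\right) 1 = -20$)
$H{\left(D \right)} = \frac{1}{-20 + D}$ ($H{\left(D \right)} = \frac{1}{D - 20} = \frac{1}{-20 + D}$)
$\left(H{\left(-4 \right)} \left(43 + 6\right) + 29411\right) + 13287 = \left(\frac{43 + 6}{-20 - 4} + 29411\right) + 13287 = \left(\frac{1}{-24} \cdot 49 + 29411\right) + 13287 = \left(\left(- \frac{1}{24}\right) 49 + 29411\right) + 13287 = \left(- \frac{49}{24} + 29411\right) + 13287 = \frac{705815}{24} + 13287 = \frac{1024703}{24}$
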